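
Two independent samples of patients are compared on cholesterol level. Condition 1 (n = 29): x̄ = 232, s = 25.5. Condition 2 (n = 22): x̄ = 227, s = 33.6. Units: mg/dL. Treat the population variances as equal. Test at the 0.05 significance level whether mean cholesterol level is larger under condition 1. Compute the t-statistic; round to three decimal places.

Let group 1 = condition 1, group 2 = condition 2. H0: μ_1 = μ_2; H1: μ_1 > μ_2 (two-sample pooled-variance t-test, right-tailed).
s_p² = [(29−1)·25.5² + (22−1)·33.6²]/(29+22−2) = 855.411
t = (232 − 227)/√[855.411·(1/29 + 1/22)] = 0.605
df = n₁ + n₂ − 2 = 49
p-value = P(T ≥ 0.605) ≈ 0.2741
Since p ≈ 0.2741 > α = 0.05, fail to reject H0; the evidence is not statistically significant.

0.605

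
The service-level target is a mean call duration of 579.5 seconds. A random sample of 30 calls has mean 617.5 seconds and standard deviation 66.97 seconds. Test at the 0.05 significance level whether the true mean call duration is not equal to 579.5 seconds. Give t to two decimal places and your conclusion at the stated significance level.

H0: μ = 579.5; H1: μ ≠ 579.5 (one-sample t-test, two-sided).
t = (x̄ − μ₀)/(s/√n) = (617.5 − 579.5)/(66.97/√30) = 3.11
df = n − 1 = 29
Two-sided p-value ≈ 0.004
Since p ≈ 0.004 < α = 0.05, reject H0; the evidence is statistically significant.

t = 3.11; reject H0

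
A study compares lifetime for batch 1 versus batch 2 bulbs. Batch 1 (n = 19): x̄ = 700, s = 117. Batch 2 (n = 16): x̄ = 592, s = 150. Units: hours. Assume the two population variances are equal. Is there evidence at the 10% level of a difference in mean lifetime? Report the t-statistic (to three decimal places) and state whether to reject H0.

t = 2.393; reject H0

Let group 1 = batch 1, group 2 = batch 2. H0: μ_1 = μ_2; H1: μ_1 ≠ μ_2 (two-sample pooled-variance t-test, two-sided).
s_p² = [(19−1)·117² + (16−1)·150²]/(19+16−2) = 17694
t = (700 − 592)/√[17694·(1/19 + 1/16)] = 2.393
df = n₁ + n₂ − 2 = 33
Two-sided p-value ≈ 0.023
Since p ≈ 0.023 < α = 0.1, reject H0; the evidence is statistically significant.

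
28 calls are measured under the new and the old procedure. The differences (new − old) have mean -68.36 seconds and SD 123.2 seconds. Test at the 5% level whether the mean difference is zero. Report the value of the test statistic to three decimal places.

-2.936

H0: μ_d = 0; H1: μ_d ≠ 0 (paired t-test on the differences, two-sided).
t = d̄/(s_d/√n) = -68.36/(123.2/√28) = -2.936
df = n − 1 = 27
Two-sided p-value ≈ 0.007
Since p ≈ 0.007 < α = 0.05, reject H0; the data support H1.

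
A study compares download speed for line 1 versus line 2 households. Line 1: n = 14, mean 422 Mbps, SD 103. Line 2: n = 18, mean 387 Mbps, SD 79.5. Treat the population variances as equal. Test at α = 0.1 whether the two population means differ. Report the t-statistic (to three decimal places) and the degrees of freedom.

Let group 1 = line 1, group 2 = line 2. H0: μ_1 = μ_2; H1: μ_1 ≠ μ_2 (two-sample pooled-variance t-test, two-sided).
s_p² = [(14−1)·103² + (18−1)·79.5²]/(14+18−2) = 8178.71
t = (422 − 387)/√[8178.71·(1/14 + 1/18)] = 1.086
df = n₁ + n₂ − 2 = 30
Two-sided p-value ≈ 0.2861
Since p ≈ 0.2861 > α = 0.1, fail to reject H0; the data do not provide sufficient evidence against H0.

t = 1.086, df = 30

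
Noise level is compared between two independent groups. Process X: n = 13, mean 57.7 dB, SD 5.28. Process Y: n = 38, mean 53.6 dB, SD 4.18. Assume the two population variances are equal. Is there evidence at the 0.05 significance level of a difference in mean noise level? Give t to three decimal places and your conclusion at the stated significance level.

Let group 1 = process X, group 2 = process Y. H0: μ_1 = μ_2; H1: μ_1 ≠ μ_2 (two-sample pooled-variance t-test, two-sided).
s_p² = [(13−1)·5.28² + (38−1)·4.18²]/(13+38−2) = 20.0208
t = (57.7 − 53.6)/√[20.0208·(1/13 + 1/38)] = 2.852
df = n₁ + n₂ − 2 = 49
Two-sided p-value ≈ 0.0063
Since p ≈ 0.0063 < α = 0.05, reject H0; the evidence is statistically significant.

t = 2.852; reject H0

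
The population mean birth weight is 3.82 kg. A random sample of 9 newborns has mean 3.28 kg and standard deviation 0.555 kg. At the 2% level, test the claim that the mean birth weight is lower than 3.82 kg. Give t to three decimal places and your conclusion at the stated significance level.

H0: μ = 3.82; H1: μ < 3.82 (one-sample t-test, left-tailed).
t = (x̄ − μ₀)/(s/√n) = (3.28 − 3.82)/(0.555/√9) = -2.919
df = n − 1 = 8
p-value = P(T ≤ -2.919) ≈ 0.0097
Since p ≈ 0.0097 < α = 0.02, reject H0; the evidence is statistically significant.

t = -2.919; reject H0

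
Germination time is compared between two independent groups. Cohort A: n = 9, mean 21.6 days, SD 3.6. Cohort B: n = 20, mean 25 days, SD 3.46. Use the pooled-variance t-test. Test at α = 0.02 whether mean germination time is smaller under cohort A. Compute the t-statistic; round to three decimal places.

-2.419

Let group 1 = cohort A, group 2 = cohort B. H0: μ_1 = μ_2; H1: μ_1 < μ_2 (two-sample pooled-variance t-test, left-tailed).
s_p² = [(9−1)·3.6² + (20−1)·3.46²]/(9+20−2) = 12.2645
t = (21.6 − 25)/√[12.2645·(1/9 + 1/20)] = -2.419
df = n₁ + n₂ − 2 = 27
p-value = P(T ≤ -2.419) ≈ 0.0113
Since p ≈ 0.0113 < α = 0.02, reject H0; the evidence is statistically significant.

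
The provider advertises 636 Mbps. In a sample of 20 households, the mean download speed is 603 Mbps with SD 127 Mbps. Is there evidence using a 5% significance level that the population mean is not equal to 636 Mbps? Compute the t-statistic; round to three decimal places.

-1.162

H0: μ = 636; H1: μ ≠ 636 (one-sample t-test, two-sided).
t = (x̄ − μ₀)/(s/√n) = (603 − 636)/(127/√20) = -1.162
df = n − 1 = 19
Two-sided p-value ≈ 0.260
Since p ≈ 0.260 > α = 0.05, fail to reject H0; the evidence is not statistically significant.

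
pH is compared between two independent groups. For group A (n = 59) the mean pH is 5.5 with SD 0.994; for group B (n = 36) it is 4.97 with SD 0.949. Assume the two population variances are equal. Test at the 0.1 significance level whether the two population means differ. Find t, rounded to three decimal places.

Let group 1 = group A, group 2 = group B. H0: μ_1 = μ_2; H1: μ_1 ≠ μ_2 (two-sample pooled-variance t-test, two-sided).
s_p² = [(59−1)·0.994² + (36−1)·0.949²]/(59+36−2) = 0.95513
t = (5.5 − 4.97)/√[0.95513·(1/59 + 1/36)] = 2.564
df = n₁ + n₂ − 2 = 93
Two-sided p-value ≈ 0.012
Since p ≈ 0.012 < α = 0.1, reject H0; the data support H1.

2.564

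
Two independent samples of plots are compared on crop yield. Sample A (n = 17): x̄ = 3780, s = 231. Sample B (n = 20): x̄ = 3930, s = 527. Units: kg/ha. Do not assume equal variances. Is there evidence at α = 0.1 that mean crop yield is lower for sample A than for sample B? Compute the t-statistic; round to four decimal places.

-1.1496

Let group 1 = sample A, group 2 = sample B. H0: μ_1 = μ_2; H1: μ_1 < μ_2 (Welch's two-sample t-test, left-tailed).
t = (x̄_1 − x̄_2)/√(s_1²/n_1 + s_2²/n_2) = (3780 − 3930)/√(231²/17 + 527²/20) = -1.1496
Welch–Satterthwaite df ≈ 26.93
p-value = P(T ≤ -1.1496) ≈ 0.130
Since p ≈ 0.130 > α = 0.1, fail to reject H0; the data do not provide sufficient evidence against H0.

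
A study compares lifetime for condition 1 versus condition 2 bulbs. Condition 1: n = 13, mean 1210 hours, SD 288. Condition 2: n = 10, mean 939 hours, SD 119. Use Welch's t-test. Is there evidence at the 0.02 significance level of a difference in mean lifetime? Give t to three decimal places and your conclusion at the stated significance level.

t = 3.069; reject H0

Let group 1 = condition 1, group 2 = condition 2. H0: μ_1 = μ_2; H1: μ_1 ≠ μ_2 (Welch's two-sample t-test, two-sided).
t = (x̄_1 − x̄_2)/√(s_1²/n_1 + s_2²/n_2) = (1210 − 939)/√(288²/13 + 119²/10) = 3.069
Welch–Satterthwaite df ≈ 16.81
Two-sided p-value ≈ 0.007
Since p ≈ 0.007 < α = 0.02, reject H0; the data support H1.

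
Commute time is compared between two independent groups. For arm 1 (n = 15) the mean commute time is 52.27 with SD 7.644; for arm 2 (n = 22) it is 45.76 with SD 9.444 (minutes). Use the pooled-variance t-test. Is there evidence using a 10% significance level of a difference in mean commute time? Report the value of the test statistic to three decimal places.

2.217

Let group 1 = arm 1, group 2 = arm 2. H0: μ_1 = μ_2; H1: μ_1 ≠ μ_2 (two-sample pooled-variance t-test, two-sided).
s_p² = [(15−1)·7.644² + (22−1)·9.444²]/(15+22−2) = 76.8858
t = (52.27 − 45.76)/√[76.8858·(1/15 + 1/22)] = 2.217
df = n₁ + n₂ − 2 = 35
Two-sided p-value ≈ 0.0332
Since p ≈ 0.0332 < α = 0.1, reject H0; the evidence is statistically significant.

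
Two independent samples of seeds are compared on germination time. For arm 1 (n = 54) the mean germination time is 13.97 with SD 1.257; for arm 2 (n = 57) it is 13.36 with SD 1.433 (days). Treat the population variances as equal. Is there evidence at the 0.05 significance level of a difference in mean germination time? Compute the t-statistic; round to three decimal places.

2.379

Let group 1 = arm 1, group 2 = arm 2. H0: μ_1 = μ_2; H1: μ_1 ≠ μ_2 (two-sample pooled-variance t-test, two-sided).
s_p² = [(54−1)·1.257² + (57−1)·1.433²]/(54+57−2) = 1.82328
t = (13.97 − 13.36)/√[1.82328·(1/54 + 1/57)] = 2.379
df = n₁ + n₂ − 2 = 109
Two-sided p-value ≈ 0.019
Since p ≈ 0.019 < α = 0.05, reject H0; the evidence is statistically significant.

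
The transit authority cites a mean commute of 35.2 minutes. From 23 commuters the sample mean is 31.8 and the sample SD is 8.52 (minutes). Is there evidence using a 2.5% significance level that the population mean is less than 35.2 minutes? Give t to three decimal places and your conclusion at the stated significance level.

H0: μ = 35.2; H1: μ < 35.2 (one-sample t-test, left-tailed).
t = (x̄ − μ₀)/(s/√n) = (31.8 − 35.2)/(8.52/√23) = -1.914
df = n − 1 = 22
p-value = P(T ≤ -1.914) ≈ 0.0344
Since p ≈ 0.0344 > α = 0.025, fail to reject H0; the data do not provide sufficient evidence against H0.

t = -1.914; fail to reject H0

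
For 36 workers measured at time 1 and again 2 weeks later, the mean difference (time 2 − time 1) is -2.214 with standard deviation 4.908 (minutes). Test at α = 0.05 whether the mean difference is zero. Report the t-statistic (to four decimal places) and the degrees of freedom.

t = -2.7066, df = 35

H0: μ_d = 0; H1: μ_d ≠ 0 (paired t-test on the differences, two-sided).
t = d̄/(s_d/√n) = -2.214/(4.908/√36) = -2.7066
df = n − 1 = 35
Two-sided p-value ≈ 0.010
Since p ≈ 0.010 < α = 0.05, reject H0; the data support H1.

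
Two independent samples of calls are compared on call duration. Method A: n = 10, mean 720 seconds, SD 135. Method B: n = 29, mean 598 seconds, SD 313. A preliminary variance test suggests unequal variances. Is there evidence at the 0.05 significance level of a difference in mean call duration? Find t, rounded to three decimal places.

1.692

Let group 1 = method A, group 2 = method B. H0: μ_1 = μ_2; H1: μ_1 ≠ μ_2 (Welch's two-sample t-test, two-sided).
t = (x̄_1 − x̄_2)/√(s_1²/n_1 + s_2²/n_2) = (720 − 598)/√(135²/10 + 313²/29) = 1.692
Welch–Satterthwaite df ≈ 34.83
Two-sided p-value ≈ 0.0996
Since p ≈ 0.0996 > α = 0.05, fail to reject H0; the data do not provide sufficient evidence against H0.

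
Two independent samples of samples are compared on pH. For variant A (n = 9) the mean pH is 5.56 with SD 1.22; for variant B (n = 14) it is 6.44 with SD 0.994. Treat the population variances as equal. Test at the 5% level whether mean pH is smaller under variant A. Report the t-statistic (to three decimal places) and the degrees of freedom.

Let group 1 = variant A, group 2 = variant B. H0: μ_1 = μ_2; H1: μ_1 < μ_2 (two-sample pooled-variance t-test, left-tailed).
s_p² = [(9−1)·1.22² + (14−1)·0.994²]/(9+14−2) = 1.17865
t = (5.56 − 6.44)/√[1.17865·(1/9 + 1/14)] = -1.897
df = n₁ + n₂ − 2 = 21
p-value = P(T ≤ -1.897) ≈ 0.0358
Since p ≈ 0.0358 < α = 0.05, reject H0; the evidence is statistically significant.

t = -1.897, df = 21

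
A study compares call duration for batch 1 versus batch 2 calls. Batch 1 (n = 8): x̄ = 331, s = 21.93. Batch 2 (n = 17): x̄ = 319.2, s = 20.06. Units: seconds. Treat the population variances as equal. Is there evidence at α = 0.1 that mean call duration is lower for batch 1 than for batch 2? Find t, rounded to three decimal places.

Let group 1 = batch 1, group 2 = batch 2. H0: μ_1 = μ_2; H1: μ_1 < μ_2 (two-sample pooled-variance t-test, left-tailed).
s_p² = [(8−1)·21.93² + (17−1)·20.06²]/(8+17−2) = 426.301
t = (331 − 319.2)/√[426.301·(1/8 + 1/17)] = 1.333
df = n₁ + n₂ − 2 = 23
p-value = P(T ≤ 1.333) ≈ 0.9022
Since p ≈ 0.9022 > α = 0.1, fail to reject H0; the data do not provide sufficient evidence against H0.

1.333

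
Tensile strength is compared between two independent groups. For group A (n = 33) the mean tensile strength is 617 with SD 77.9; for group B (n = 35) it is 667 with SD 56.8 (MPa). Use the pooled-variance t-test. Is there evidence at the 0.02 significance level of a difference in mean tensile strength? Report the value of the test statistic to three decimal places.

-3.037

Let group 1 = group A, group 2 = group B. H0: μ_1 = μ_2; H1: μ_1 ≠ μ_2 (two-sample pooled-variance t-test, two-sided).
s_p² = [(33−1)·77.9² + (35−1)·56.8²]/(33+35−2) = 4604.26
t = (617 − 667)/√[4604.26·(1/33 + 1/35)] = -3.037
df = n₁ + n₂ − 2 = 66
Two-sided p-value ≈ 0.0034
Since p ≈ 0.0034 < α = 0.02, reject H0; the evidence is statistically significant.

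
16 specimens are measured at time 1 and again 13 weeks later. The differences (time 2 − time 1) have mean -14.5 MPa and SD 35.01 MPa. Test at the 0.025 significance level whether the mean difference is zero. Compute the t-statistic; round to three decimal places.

H0: μ_d = 0; H1: μ_d ≠ 0 (paired t-test on the differences, two-sided).
t = d̄/(s_d/√n) = -14.5/(35.01/√16) = -1.657
df = n − 1 = 15
Two-sided p-value ≈ 0.1183
Since p ≈ 0.1183 > α = 0.025, fail to reject H0; the evidence is not statistically significant.

-1.657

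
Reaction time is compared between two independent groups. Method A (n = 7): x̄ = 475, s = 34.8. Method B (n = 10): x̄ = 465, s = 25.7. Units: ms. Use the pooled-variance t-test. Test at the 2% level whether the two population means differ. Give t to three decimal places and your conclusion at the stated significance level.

t = 0.684; fail to reject H0

Let group 1 = method A, group 2 = method B. H0: μ_1 = μ_2; H1: μ_1 ≠ μ_2 (two-sample pooled-variance t-test, two-sided).
s_p² = [(7−1)·34.8² + (10−1)·25.7²]/(7+10−2) = 880.71
t = (475 − 465)/√[880.71·(1/7 + 1/10)] = 0.684
df = n₁ + n₂ − 2 = 15
Two-sided p-value ≈ 0.505
Since p ≈ 0.505 > α = 0.02, fail to reject H0; the data do not provide sufficient evidence against H0.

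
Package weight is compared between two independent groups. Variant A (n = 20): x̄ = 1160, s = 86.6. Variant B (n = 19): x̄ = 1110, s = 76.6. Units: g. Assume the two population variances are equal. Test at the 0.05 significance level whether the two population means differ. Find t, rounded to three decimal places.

Let group 1 = variant A, group 2 = variant B. H0: μ_1 = μ_2; H1: μ_1 ≠ μ_2 (two-sample pooled-variance t-test, two-sided).
s_p² = [(20−1)·86.6² + (19−1)·76.6²]/(20+19−2) = 6705.61
t = (1160 − 1110)/√[6705.61·(1/20 + 1/19)] = 1.906
df = n₁ + n₂ − 2 = 37
Two-sided p-value ≈ 0.0644
Since p ≈ 0.0644 > α = 0.05, fail to reject H0; the data do not provide sufficient evidence against H0.

1.906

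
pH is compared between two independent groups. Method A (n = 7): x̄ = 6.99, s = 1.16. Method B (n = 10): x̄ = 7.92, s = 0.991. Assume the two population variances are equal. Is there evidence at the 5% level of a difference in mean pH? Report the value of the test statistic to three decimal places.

Let group 1 = method A, group 2 = method B. H0: μ_1 = μ_2; H1: μ_1 ≠ μ_2 (two-sample pooled-variance t-test, two-sided).
s_p² = [(7−1)·1.16² + (10−1)·0.991²]/(7+10−2) = 1.12749
t = (6.99 − 7.92)/√[1.12749·(1/7 + 1/10)] = -1.777
df = n₁ + n₂ − 2 = 15
Two-sided p-value ≈ 0.096
Since p ≈ 0.096 > α = 0.05, fail to reject H0; the evidence is not statistically significant.

-1.777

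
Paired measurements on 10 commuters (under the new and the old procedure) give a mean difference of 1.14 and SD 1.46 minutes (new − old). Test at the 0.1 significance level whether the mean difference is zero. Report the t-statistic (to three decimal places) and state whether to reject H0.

t = 2.469; reject H0

H0: μ_d = 0; H1: μ_d ≠ 0 (paired t-test on the differences, two-sided).
t = d̄/(s_d/√n) = 1.14/(1.46/√10) = 2.469
df = n − 1 = 9
Two-sided p-value ≈ 0.036
Since p ≈ 0.036 < α = 0.1, reject H0; the data support H1.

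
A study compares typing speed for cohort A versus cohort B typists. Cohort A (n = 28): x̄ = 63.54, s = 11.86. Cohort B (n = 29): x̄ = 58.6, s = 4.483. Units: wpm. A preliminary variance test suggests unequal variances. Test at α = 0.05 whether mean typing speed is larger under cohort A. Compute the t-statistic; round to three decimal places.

Let group 1 = cohort A, group 2 = cohort B. H0: μ_1 = μ_2; H1: μ_1 > μ_2 (Welch's two-sample t-test, right-tailed).
t = (x̄_1 − x̄_2)/√(s_1²/n_1 + s_2²/n_2) = (63.54 − 58.6)/√(11.86²/28 + 4.483²/29) = 2.066
Welch–Satterthwaite df ≈ 34.33
p-value = P(T ≥ 2.066) ≈ 0.0232
Since p ≈ 0.0232 < α = 0.05, reject H0; the evidence is statistically significant.

2.066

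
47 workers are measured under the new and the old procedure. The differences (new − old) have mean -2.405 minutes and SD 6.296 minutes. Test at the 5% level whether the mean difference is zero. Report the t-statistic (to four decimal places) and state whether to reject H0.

H0: μ_d = 0; H1: μ_d ≠ 0 (paired t-test on the differences, two-sided).
t = d̄/(s_d/√n) = -2.405/(6.296/√47) = -2.6188
df = n − 1 = 46
Two-sided p-value ≈ 0.012
Since p ≈ 0.012 < α = 0.05, reject H0; the data support H1.

t = -2.6188; reject H0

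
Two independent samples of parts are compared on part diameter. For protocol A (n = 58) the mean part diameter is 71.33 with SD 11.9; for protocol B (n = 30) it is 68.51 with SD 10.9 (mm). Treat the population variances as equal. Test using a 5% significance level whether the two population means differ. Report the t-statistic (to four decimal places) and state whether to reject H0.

t = 1.0836; fail to reject H0

Let group 1 = protocol A, group 2 = protocol B. H0: μ_1 = μ_2; H1: μ_1 ≠ μ_2 (two-sample pooled-variance t-test, two-sided).
s_p² = [(58−1)·11.9² + (30−1)·10.9²]/(58+30−2) = 133.922
t = (71.33 − 68.51)/√[133.922·(1/58 + 1/30)] = 1.0836
df = n₁ + n₂ − 2 = 86
Two-sided p-value ≈ 0.2816
Since p ≈ 0.2816 > α = 0.05, fail to reject H0; the data do not provide sufficient evidence against H0.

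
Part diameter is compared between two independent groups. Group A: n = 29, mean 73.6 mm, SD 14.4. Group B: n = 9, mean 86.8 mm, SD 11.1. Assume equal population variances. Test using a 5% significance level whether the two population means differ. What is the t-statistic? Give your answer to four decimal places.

Let group 1 = group A, group 2 = group B. H0: μ_1 = μ_2; H1: μ_1 ≠ μ_2 (two-sample pooled-variance t-test, two-sided).
s_p² = [(29−1)·14.4² + (9−1)·11.1²]/(29+9−2) = 188.66
t = (73.6 − 86.8)/√[188.66·(1/29 + 1/9)] = -2.5186
df = n₁ + n₂ − 2 = 36
Two-sided p-value ≈ 0.0164
Since p ≈ 0.0164 < α = 0.05, reject H0; the data support H1.

-2.5186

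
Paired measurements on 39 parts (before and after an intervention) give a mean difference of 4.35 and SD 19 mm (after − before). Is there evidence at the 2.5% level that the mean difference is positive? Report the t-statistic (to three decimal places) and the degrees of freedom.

t = 1.430, df = 38

H0: μ_d = 0; H1: μ_d > 0 (paired t-test on the differences, right-tailed).
t = d̄/(s_d/√n) = 4.35/(19/√39) = 1.430
df = n − 1 = 38
p-value = P(T ≥ 1.430) ≈ 0.080
Since p ≈ 0.080 > α = 0.025, fail to reject H0; the data do not provide sufficient evidence against H0.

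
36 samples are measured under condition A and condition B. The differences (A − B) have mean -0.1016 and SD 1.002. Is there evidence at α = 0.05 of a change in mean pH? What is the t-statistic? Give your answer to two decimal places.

H0: μ_d = 0; H1: μ_d ≠ 0 (paired t-test on the differences, two-sided).
t = d̄/(s_d/√n) = -0.1016/(1.002/√36) = -0.61
df = n − 1 = 35
Two-sided p-value ≈ 0.547
Since p ≈ 0.547 > α = 0.05, fail to reject H0; the data do not provide sufficient evidence against H0.

-0.61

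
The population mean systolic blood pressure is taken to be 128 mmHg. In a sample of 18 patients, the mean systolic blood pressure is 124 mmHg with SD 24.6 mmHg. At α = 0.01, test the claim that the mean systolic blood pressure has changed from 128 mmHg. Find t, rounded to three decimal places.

-0.690

H0: μ = 128; H1: μ ≠ 128 (one-sample t-test, two-sided).
t = (x̄ − μ₀)/(s/√n) = (124 − 128)/(24.6/√18) = -0.690
df = n − 1 = 17
Two-sided p-value ≈ 0.4996
Since p ≈ 0.4996 > α = 0.01, fail to reject H0; the evidence is not statistically significant.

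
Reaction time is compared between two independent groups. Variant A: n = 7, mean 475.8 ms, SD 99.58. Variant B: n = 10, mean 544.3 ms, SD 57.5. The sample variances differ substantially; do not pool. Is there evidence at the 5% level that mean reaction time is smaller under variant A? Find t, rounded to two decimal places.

Let group 1 = variant A, group 2 = variant B. H0: μ_1 = μ_2; H1: μ_1 < μ_2 (Welch's two-sample t-test, left-tailed).
t = (x̄_1 − x̄_2)/√(s_1²/n_1 + s_2²/n_2) = (475.8 − 544.3)/√(99.58²/7 + 57.5²/10) = -1.64
Welch–Satterthwaite df ≈ 8.81
p-value = P(T ≤ -1.64) ≈ 0.0682
Since p ≈ 0.0682 > α = 0.05, fail to reject H0; the data do not provide sufficient evidence against H0.

-1.64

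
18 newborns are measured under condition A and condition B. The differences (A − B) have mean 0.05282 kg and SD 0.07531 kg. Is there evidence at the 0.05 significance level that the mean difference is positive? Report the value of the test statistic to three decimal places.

2.976

H0: μ_d = 0; H1: μ_d > 0 (paired t-test on the differences, right-tailed).
t = d̄/(s_d/√n) = 0.05282/(0.07531/√18) = 2.976
df = n − 1 = 17
p-value = P(T ≥ 2.976) ≈ 0.004
Since p ≈ 0.004 < α = 0.05, reject H0; the data support H1.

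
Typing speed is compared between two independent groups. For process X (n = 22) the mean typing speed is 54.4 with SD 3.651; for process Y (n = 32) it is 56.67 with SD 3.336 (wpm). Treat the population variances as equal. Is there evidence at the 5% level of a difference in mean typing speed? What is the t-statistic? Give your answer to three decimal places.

-2.364

Let group 1 = process X, group 2 = process Y. H0: μ_1 = μ_2; H1: μ_1 ≠ μ_2 (two-sample pooled-variance t-test, two-sided).
s_p² = [(22−1)·3.651² + (32−1)·3.336²]/(22+32−2) = 12.0177
t = (54.4 − 56.67)/√[12.0177·(1/22 + 1/32)] = -2.364
df = n₁ + n₂ − 2 = 52
Two-sided p-value ≈ 0.0218
Since p ≈ 0.0218 < α = 0.05, reject H0; the data support H1.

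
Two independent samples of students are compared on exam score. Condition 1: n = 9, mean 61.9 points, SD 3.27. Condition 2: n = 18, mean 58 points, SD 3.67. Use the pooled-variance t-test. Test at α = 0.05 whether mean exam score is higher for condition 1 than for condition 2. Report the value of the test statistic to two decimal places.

2.69

Let group 1 = condition 1, group 2 = condition 2. H0: μ_1 = μ_2; H1: μ_1 > μ_2 (two-sample pooled-variance t-test, right-tailed).
s_p² = [(9−1)·3.27² + (18−1)·3.67²]/(9+18−2) = 12.5806
t = (61.9 − 58)/√[12.5806·(1/9 + 1/18)] = 2.69
df = n₁ + n₂ − 2 = 25
p-value = P(T ≥ 2.69) ≈ 0.006
Since p ≈ 0.006 < α = 0.05, reject H0; the evidence is statistically significant.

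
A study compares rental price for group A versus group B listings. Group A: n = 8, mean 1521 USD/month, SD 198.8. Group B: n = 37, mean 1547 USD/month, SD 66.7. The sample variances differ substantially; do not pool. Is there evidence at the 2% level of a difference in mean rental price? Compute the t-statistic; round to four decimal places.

Let group 1 = group A, group 2 = group B. H0: μ_1 = μ_2; H1: μ_1 ≠ μ_2 (Welch's two-sample t-test, two-sided).
t = (x̄_1 − x̄_2)/√(s_1²/n_1 + s_2²/n_2) = (1521 − 1547)/√(198.8²/8 + 66.7²/37) = -0.3655
Welch–Satterthwaite df ≈ 7.34
Two-sided p-value ≈ 0.7250
Since p ≈ 0.7250 > α = 0.02, fail to reject H0; the data do not provide sufficient evidence against H0.

-0.3655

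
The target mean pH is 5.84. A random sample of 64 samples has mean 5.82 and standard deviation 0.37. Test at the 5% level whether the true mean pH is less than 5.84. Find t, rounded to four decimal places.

H0: μ = 5.84; H1: μ < 5.84 (one-sample t-test, left-tailed).
t = (x̄ − μ₀)/(s/√n) = (5.82 − 5.84)/(0.37/√64) = -0.4324
df = n − 1 = 63
p-value = P(T ≤ -0.4324) ≈ 0.3335
Since p ≈ 0.3335 > α = 0.05, fail to reject H0; the evidence is not statistically significant.

-0.4324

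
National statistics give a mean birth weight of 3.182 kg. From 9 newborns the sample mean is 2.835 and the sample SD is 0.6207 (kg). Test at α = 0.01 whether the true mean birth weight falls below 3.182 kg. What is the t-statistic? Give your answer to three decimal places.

H0: μ = 3.182; H1: μ < 3.182 (one-sample t-test, left-tailed).
t = (x̄ − μ₀)/(s/√n) = (2.835 − 3.182)/(0.6207/√9) = -1.677
df = n − 1 = 8
p-value = P(T ≤ -1.677) ≈ 0.066
Since p ≈ 0.066 > α = 0.01, fail to reject H0; the data do not provide sufficient evidence against H0.

-1.677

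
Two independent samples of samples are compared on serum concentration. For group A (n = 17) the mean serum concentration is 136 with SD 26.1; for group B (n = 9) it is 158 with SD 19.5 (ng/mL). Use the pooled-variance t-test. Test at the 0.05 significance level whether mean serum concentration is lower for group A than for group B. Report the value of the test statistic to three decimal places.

-2.214

Let group 1 = group A, group 2 = group B. H0: μ_1 = μ_2; H1: μ_1 < μ_2 (two-sample pooled-variance t-test, left-tailed).
s_p² = [(17−1)·26.1² + (9−1)·19.5²]/(17+9−2) = 580.89
t = (136 − 158)/√[580.89·(1/17 + 1/9)] = -2.214
df = n₁ + n₂ − 2 = 24
p-value = P(T ≤ -2.214) ≈ 0.0183
Since p ≈ 0.0183 < α = 0.05, reject H0; the evidence is statistically significant.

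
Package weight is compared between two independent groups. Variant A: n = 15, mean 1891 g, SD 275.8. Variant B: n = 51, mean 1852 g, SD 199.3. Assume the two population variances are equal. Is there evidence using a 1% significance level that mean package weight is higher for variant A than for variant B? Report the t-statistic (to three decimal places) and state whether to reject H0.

Let group 1 = variant A, group 2 = variant B. H0: μ_1 = μ_2; H1: μ_1 > μ_2 (two-sample pooled-variance t-test, right-tailed).
s_p² = [(15−1)·275.8² + (51−1)·199.3²]/(15+51−2) = 47671
t = (1891 − 1852)/√[47671·(1/15 + 1/51)] = 0.608
df = n₁ + n₂ − 2 = 64
p-value = P(T ≥ 0.608) ≈ 0.2726
Since p ≈ 0.2726 > α = 0.01, fail to reject H0; the evidence is not statistically significant.

t = 0.608; fail to reject H0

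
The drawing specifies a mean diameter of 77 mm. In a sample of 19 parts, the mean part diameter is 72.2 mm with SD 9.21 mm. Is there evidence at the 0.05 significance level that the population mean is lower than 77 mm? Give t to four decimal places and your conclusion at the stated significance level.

H0: μ = 77; H1: μ < 77 (one-sample t-test, left-tailed).
t = (x̄ − μ₀)/(s/√n) = (72.2 − 77)/(9.21/√19) = -2.2717
df = n − 1 = 18
p-value = P(T ≤ -2.2717) ≈ 0.0178
Since p ≈ 0.0178 < α = 0.05, reject H0; the evidence is statistically significant.

t = -2.2717; reject H0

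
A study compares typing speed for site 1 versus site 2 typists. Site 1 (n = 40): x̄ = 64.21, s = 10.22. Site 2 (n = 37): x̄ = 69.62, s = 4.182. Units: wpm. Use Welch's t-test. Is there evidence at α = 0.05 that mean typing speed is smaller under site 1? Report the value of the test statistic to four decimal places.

Let group 1 = site 1, group 2 = site 2. H0: μ_1 = μ_2; H1: μ_1 < μ_2 (Welch's two-sample t-test, left-tailed).
t = (x̄_1 − x̄_2)/√(s_1²/n_1 + s_2²/n_2) = (64.21 − 69.62)/√(10.22²/40 + 4.182²/37) = -3.0807
Welch–Satterthwaite df ≈ 52.53
p-value = P(T ≤ -3.0807) ≈ 0.0016
Since p ≈ 0.0016 < α = 0.05, reject H0; the evidence is statistically significant.

-3.0807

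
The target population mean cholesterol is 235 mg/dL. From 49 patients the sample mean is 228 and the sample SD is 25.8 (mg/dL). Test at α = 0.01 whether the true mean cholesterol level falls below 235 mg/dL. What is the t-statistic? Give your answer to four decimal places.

-1.8992

H0: μ = 235; H1: μ < 235 (one-sample t-test, left-tailed).
t = (x̄ − μ₀)/(s/√n) = (228 − 235)/(25.8/√49) = -1.8992
df = n − 1 = 48
p-value = P(T ≤ -1.8992) ≈ 0.032
Since p ≈ 0.032 > α = 0.01, fail to reject H0; the data do not provide sufficient evidence against H0.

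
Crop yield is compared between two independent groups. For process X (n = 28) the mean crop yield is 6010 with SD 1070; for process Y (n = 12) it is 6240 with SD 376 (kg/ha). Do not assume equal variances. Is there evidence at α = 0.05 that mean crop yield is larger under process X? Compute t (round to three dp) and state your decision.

t = -1.002; fail to reject H0

Let group 1 = process X, group 2 = process Y. H0: μ_1 = μ_2; H1: μ_1 > μ_2 (Welch's two-sample t-test, right-tailed).
t = (x̄_1 − x̄_2)/√(s_1²/n_1 + s_2²/n_2) = (6010 − 6240)/√(1070²/28 + 376²/12) = -1.002
Welch–Satterthwaite df ≈ 37.22
p-value = P(T ≥ -1.002) ≈ 0.839
Since p ≈ 0.839 > α = 0.05, fail to reject H0; the data do not provide sufficient evidence against H0.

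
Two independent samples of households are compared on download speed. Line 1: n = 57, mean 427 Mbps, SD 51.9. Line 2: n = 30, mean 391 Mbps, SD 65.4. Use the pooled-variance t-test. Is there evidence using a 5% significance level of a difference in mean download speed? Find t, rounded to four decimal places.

Let group 1 = line 1, group 2 = line 2. H0: μ_1 = μ_2; H1: μ_1 ≠ μ_2 (two-sample pooled-variance t-test, two-sided).
s_p² = [(57−1)·51.9² + (30−1)·65.4²]/(57+30−2) = 3233.88
t = (427 − 391)/√[3233.88·(1/57 + 1/30)] = 2.8066
df = n₁ + n₂ − 2 = 85
Two-sided p-value ≈ 0.006
Since p ≈ 0.006 < α = 0.05, reject H0; the evidence is statistically significant.

2.8066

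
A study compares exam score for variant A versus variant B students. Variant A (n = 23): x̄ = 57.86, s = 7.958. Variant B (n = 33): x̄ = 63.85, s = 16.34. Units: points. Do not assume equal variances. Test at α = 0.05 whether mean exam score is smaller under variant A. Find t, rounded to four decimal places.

-1.8190

Let group 1 = variant A, group 2 = variant B. H0: μ_1 = μ_2; H1: μ_1 < μ_2 (Welch's two-sample t-test, left-tailed).
t = (x̄_1 − x̄_2)/√(s_1²/n_1 + s_2²/n_2) = (57.86 − 63.85)/√(7.958²/23 + 16.34²/33) = -1.8190
Welch–Satterthwaite df ≈ 49.20
p-value = P(T ≤ -1.8190) ≈ 0.0375
Since p ≈ 0.0375 < α = 0.05, reject H0; the data support H1.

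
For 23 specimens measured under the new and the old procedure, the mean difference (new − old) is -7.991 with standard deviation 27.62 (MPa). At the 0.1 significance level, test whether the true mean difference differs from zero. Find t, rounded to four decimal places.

-1.3875

H0: μ_d = 0; H1: μ_d ≠ 0 (paired t-test on the differences, two-sided).
t = d̄/(s_d/√n) = -7.991/(27.62/√23) = -1.3875
df = n − 1 = 22
Two-sided p-value ≈ 0.1792
Since p ≈ 0.1792 > α = 0.1, fail to reject H0; the evidence is not statistically significant.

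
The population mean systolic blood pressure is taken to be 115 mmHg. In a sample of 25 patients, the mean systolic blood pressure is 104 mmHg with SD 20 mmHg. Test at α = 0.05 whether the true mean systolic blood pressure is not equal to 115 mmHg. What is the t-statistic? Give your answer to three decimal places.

H0: μ = 115; H1: μ ≠ 115 (one-sample t-test, two-sided).
t = (x̄ − μ₀)/(s/√n) = (104 − 115)/(20/√25) = -2.750
df = n − 1 = 24
Two-sided p-value ≈ 0.0111
Since p ≈ 0.0111 < α = 0.05, reject H0; the evidence is statistically significant.

-2.750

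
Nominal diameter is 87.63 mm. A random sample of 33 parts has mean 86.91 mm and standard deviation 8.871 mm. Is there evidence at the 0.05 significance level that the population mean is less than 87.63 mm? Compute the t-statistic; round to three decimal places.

H0: μ = 87.63; H1: μ < 87.63 (one-sample t-test, left-tailed).
t = (x̄ − μ₀)/(s/√n) = (86.91 − 87.63)/(8.871/√33) = -0.466
df = n − 1 = 32
p-value = P(T ≤ -0.466) ≈ 0.322
Since p ≈ 0.322 > α = 0.05, fail to reject H0; the evidence is not statistically significant.

-0.466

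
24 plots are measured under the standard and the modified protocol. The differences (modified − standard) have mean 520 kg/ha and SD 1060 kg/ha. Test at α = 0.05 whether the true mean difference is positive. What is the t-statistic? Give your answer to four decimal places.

H0: μ_d = 0; H1: μ_d > 0 (paired t-test on the differences, right-tailed).
t = d̄/(s_d/√n) = 520/(1060/√24) = 2.4033
df = n − 1 = 23
p-value = P(T ≥ 2.4033) ≈ 0.012
Since p ≈ 0.012 < α = 0.05, reject H0; the evidence is statistically significant.

2.4033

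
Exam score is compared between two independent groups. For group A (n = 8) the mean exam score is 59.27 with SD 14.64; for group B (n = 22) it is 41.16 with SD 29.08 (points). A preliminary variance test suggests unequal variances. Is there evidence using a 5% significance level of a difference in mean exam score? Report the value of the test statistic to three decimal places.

Let group 1 = group A, group 2 = group B. H0: μ_1 = μ_2; H1: μ_1 ≠ μ_2 (Welch's two-sample t-test, two-sided).
t = (x̄_1 − x̄_2)/√(s_1²/n_1 + s_2²/n_2) = (59.27 − 41.16)/√(14.64²/8 + 29.08²/22) = 2.242
Welch–Satterthwaite df ≈ 24.61
Two-sided p-value ≈ 0.034
Since p ≈ 0.034 < α = 0.05, reject H0; the evidence is statistically significant.

2.242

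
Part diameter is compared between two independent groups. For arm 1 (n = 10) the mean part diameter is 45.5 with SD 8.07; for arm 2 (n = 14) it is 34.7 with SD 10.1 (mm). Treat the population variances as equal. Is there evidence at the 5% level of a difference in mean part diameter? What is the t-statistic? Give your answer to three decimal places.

Let group 1 = arm 1, group 2 = arm 2. H0: μ_1 = μ_2; H1: μ_1 ≠ μ_2 (two-sample pooled-variance t-test, two-sided).
s_p² = [(10−1)·8.07² + (14−1)·10.1²]/(10+14−2) = 86.9206
t = (45.5 − 34.7)/√[86.9206·(1/10 + 1/14)] = 2.798
df = n₁ + n₂ − 2 = 22
Two-sided p-value ≈ 0.010
Since p ≈ 0.010 < α = 0.05, reject H0; the evidence is statistically significant.

2.798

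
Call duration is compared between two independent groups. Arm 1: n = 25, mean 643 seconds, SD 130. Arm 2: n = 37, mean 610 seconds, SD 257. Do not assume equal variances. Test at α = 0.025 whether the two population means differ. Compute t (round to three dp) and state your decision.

Let group 1 = arm 1, group 2 = arm 2. H0: μ_1 = μ_2; H1: μ_1 ≠ μ_2 (Welch's two-sample t-test, two-sided).
t = (x̄_1 − x̄_2)/√(s_1²/n_1 + s_2²/n_2) = (643 − 610)/√(130²/25 + 257²/37) = 0.665
Welch–Satterthwaite df ≈ 56.31
Two-sided p-value ≈ 0.509
Since p ≈ 0.509 > α = 0.025, fail to reject H0; the data do not provide sufficient evidence against H0.

t = 0.665; fail to reject H0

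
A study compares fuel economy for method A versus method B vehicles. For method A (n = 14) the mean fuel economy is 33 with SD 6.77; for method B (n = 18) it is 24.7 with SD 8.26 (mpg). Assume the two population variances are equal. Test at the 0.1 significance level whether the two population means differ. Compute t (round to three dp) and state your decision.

t = 3.045; reject H0

Let group 1 = method A, group 2 = method B. H0: μ_1 = μ_2; H1: μ_1 ≠ μ_2 (two-sample pooled-variance t-test, two-sided).
s_p² = [(14−1)·6.77² + (18−1)·8.26²]/(14+18−2) = 58.5232
t = (33 − 24.7)/√[58.5232·(1/14 + 1/18)] = 3.045
df = n₁ + n₂ − 2 = 30
Two-sided p-value ≈ 0.0048
Since p ≈ 0.0048 < α = 0.1, reject H0; the evidence is statistically significant.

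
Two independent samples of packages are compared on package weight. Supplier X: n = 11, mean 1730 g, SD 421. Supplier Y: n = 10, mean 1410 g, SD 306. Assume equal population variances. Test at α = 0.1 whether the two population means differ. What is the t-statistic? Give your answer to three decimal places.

Let group 1 = supplier X, group 2 = supplier Y. H0: μ_1 = μ_2; H1: μ_1 ≠ μ_2 (two-sample pooled-variance t-test, two-sided).
s_p² = [(11−1)·421² + (10−1)·306²]/(11+10−2) = 137639
t = (1730 − 1410)/√[137639·(1/11 + 1/10)] = 1.974
df = n₁ + n₂ − 2 = 19
Two-sided p-value ≈ 0.063
Since p ≈ 0.063 < α = 0.1, reject H0; the data support H1.

1.974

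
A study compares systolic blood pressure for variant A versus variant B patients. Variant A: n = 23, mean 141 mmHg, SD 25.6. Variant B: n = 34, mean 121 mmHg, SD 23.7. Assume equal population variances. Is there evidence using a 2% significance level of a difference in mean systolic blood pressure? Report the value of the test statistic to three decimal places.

Let group 1 = variant A, group 2 = variant B. H0: μ_1 = μ_2; H1: μ_1 ≠ μ_2 (two-sample pooled-variance t-test, two-sided).
s_p² = [(23−1)·25.6² + (34−1)·23.7²]/(23+34−2) = 599.158
t = (141 − 121)/√[599.158·(1/23 + 1/34)] = 3.026
df = n₁ + n₂ − 2 = 55
Two-sided p-value ≈ 0.0038
Since p ≈ 0.0038 < α = 0.02, reject H0; the evidence is statistically significant.

3.026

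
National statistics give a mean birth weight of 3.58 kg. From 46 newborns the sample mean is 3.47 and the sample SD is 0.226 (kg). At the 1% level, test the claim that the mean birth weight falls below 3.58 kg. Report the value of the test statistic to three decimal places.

H0: μ = 3.58; H1: μ < 3.58 (one-sample t-test, left-tailed).
t = (x̄ − μ₀)/(s/√n) = (3.47 − 3.58)/(0.226/√46) = -3.301
df = n − 1 = 45
p-value = P(T ≤ -3.301) ≈ 0.0009
Since p ≈ 0.0009 < α = 0.01, reject H0; the data support H1.

-3.301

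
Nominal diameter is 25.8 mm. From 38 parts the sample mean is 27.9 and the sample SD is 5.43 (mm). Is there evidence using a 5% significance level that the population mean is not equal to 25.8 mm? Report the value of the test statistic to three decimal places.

H0: μ = 25.8; H1: μ ≠ 25.8 (one-sample t-test, two-sided).
t = (x̄ − μ₀)/(s/√n) = (27.9 − 25.8)/(5.43/√38) = 2.384
df = n − 1 = 37
Two-sided p-value ≈ 0.0224
Since p ≈ 0.0224 < α = 0.05, reject H0; the evidence is statistically significant.

2.384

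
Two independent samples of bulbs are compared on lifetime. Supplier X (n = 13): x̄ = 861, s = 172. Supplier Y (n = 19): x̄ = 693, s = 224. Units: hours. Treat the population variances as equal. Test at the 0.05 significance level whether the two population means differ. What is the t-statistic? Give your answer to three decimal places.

2.279

Let group 1 = supplier X, group 2 = supplier Y. H0: μ_1 = μ_2; H1: μ_1 ≠ μ_2 (two-sample pooled-variance t-test, two-sided).
s_p² = [(13−1)·172² + (19−1)·224²]/(13+19−2) = 41939.2
t = (861 − 693)/√[41939.2·(1/13 + 1/19)] = 2.279
df = n₁ + n₂ − 2 = 30
Two-sided p-value ≈ 0.0299
Since p ≈ 0.0299 < α = 0.05, reject H0; the evidence is statistically significant.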